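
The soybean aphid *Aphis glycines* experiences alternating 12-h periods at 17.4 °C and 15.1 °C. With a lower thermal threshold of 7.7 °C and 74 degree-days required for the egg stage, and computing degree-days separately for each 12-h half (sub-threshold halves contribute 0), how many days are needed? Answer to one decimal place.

Day half: max(0, 17.4 − 7.7) × 0.5 = 9.7 × 0.5 = 4.85 DD.
Night half: max(0, 15.1 − 7.7) × 0.5 = 7.4 × 0.5 = 3.70 DD.
Per 24 h: 8.55 DD/day.
Duration = 74 / 8.55 = 8.655 ≈ 8.7 days.

8.7 days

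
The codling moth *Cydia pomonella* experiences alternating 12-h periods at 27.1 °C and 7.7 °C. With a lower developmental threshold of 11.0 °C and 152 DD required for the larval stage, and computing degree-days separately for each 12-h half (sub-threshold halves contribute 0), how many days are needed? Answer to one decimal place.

18.9 days

Day half: max(0, 27.1 − 11.0) × 0.5 = 16.1 × 0.5 = 8.05 DD.
Night half: max(0, 7.7 − 11.0) × 0.5 = 0.0 × 0.5 = 0.00 DD.
Per 24 h: 8.05 DD/day.
Duration = 152 / 8.05 = 18.882 ≈ 18.9 days.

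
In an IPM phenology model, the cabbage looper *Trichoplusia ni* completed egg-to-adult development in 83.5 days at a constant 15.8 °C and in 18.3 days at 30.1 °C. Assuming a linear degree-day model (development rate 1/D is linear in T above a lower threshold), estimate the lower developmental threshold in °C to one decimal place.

Linear rate model ⇒ the product D·(T − T_b) is constant across temperatures.
83.5·(15.8 − T_b) = 18.3·(30.1 − T_b)
T_b = (83.5·15.8 − 18.3·30.1) / (83.5 − 18.3) = 768.47 / 65.2 = 11.786 °C ≈ 11.8 °C.

11.8 °C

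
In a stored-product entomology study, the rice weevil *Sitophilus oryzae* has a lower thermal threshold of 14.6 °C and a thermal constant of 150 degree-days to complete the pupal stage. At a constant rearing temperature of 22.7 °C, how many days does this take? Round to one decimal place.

Daily accumulation = 22.7 − 14.6 = 8.1 DD/day.
Duration = 150 / 8.1 = 18.519 ≈ 18.5 days.

18.5 days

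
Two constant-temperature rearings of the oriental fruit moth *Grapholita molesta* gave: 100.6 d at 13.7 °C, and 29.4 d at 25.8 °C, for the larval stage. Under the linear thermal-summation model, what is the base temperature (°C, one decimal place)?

8.7 °C

Under the model K = D·(T − T_b), so D₁·(T₁ − T_b) = D₂·(T₂ − T_b).
100.6·(13.7 − T_b) = 29.4·(25.8 − T_b)
T_b = (100.6·13.7 − 29.4·25.8) / (100.6 − 29.4) = 619.70 / 71.2 = 8.704 °C ≈ 8.7 °C.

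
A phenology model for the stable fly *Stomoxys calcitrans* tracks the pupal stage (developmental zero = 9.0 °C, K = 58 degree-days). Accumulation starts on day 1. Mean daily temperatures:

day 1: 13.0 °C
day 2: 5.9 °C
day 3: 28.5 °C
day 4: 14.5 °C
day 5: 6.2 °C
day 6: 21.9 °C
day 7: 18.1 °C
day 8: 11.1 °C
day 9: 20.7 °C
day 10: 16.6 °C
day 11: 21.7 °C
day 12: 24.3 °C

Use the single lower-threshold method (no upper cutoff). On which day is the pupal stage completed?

day 9

Daily DD above 9.0 °C: 4.0, 0.0, 19.5, 5.5, 0.0, 12.9, 9.1, 2.1, 11.7, 7.6, 12.7, 15.3.
Cumulative: 4.0, 4.0, 23.5, 29.0, 29.0, 41.9, 51.0, 53.1, 64.8, 72.4, 85.1, 100.4.
The total first reaches 58 DD on day 9.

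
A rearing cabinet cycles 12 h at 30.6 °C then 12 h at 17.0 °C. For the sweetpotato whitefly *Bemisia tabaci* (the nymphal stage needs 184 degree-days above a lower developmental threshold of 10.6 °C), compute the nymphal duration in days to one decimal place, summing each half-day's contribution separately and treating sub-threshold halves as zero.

Day half: max(0, 30.6 − 10.6) × 0.5 = 20.0 × 0.5 = 10.00 DD.
Night half: max(0, 17.0 − 10.6) × 0.5 = 6.4 × 0.5 = 3.20 DD.
Per 24 h: 13.20 DD/day.
Duration = 184 / 13.20 = 13.939 ≈ 13.9 days.

13.9 days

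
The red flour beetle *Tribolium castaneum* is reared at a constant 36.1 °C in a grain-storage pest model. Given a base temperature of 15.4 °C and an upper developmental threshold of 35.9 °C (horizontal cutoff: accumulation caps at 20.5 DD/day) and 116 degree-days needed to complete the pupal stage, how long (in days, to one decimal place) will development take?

5.7 days

Temperature 36.1 °C exceeds the upper threshold, so daily accumulation caps at 35.9 − 15.4 = 20.5 DD/day.
Duration = 116 / 20.5 = 5.659 ≈ 5.7 days.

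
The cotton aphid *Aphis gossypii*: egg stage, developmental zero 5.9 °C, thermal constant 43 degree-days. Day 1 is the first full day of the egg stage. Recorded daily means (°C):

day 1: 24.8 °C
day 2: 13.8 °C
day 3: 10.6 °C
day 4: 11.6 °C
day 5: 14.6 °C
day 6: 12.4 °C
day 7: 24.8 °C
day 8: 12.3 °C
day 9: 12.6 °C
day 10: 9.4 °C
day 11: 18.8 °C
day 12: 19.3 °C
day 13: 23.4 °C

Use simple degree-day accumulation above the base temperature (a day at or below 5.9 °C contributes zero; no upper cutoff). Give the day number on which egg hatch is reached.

Daily DD above 5.9 °C: 18.9, 7.9, 4.7, 5.7, 8.7, 6.5, 18.9, 6.4, 6.7, 3.5, 12.9, 13.4, 17.5.
Cumulative: 18.9, 26.8, 31.5, 37.2, 45.9, 52.4, 71.3, 77.7, 84.4, 87.9, 100.8, 114.2, 131.7.
The total first reaches 43 DD on day 5.

day 5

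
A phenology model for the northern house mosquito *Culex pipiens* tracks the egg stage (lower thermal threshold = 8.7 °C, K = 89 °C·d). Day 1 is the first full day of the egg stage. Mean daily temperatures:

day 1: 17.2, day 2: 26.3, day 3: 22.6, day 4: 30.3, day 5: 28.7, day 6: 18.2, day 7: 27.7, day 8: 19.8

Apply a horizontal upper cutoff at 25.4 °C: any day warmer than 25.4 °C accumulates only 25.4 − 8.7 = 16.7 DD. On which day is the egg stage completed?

day 7

Daily DD above 8.7 °C (capped at 16.7): 8.5, 16.7, 13.9, 16.7, 16.7, 9.5, 16.7, 11.1.
Cumulative: 8.5, 25.2, 39.1, 55.8, 72.5, 82.0, 98.7, 109.8.
The total first reaches 89 DD on day 7.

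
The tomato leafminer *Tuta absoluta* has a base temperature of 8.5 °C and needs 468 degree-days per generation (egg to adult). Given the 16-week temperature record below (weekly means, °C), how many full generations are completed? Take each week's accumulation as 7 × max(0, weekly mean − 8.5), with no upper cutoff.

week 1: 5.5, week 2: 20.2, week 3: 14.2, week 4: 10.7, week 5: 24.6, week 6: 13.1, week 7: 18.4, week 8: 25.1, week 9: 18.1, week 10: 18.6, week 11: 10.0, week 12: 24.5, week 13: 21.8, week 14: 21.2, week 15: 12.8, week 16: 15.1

Weekly DD (7 × max(0, T̄ − 8.5)): 0.0, 81.9, 39.9, 15.4, 112.7, 32.2, 69.3, 116.2, 67.2, 70.7, 10.5, 112.0, 93.1, 88.9, 30.1, 46.2.
Season total = 986.3 DD.
Complete generations = ⌊986.3 / 468⌋ = 2.

2 generations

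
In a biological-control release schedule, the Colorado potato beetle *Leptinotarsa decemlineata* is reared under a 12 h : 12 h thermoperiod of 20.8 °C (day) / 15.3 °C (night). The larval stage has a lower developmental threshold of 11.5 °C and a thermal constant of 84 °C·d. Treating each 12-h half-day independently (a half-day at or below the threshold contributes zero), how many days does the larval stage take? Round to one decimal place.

12.8 days

Day half: max(0, 20.8 − 11.5) × 0.5 = 9.3 × 0.5 = 4.65 DD.
Night half: max(0, 15.3 − 11.5) × 0.5 = 3.8 × 0.5 = 1.90 DD.
Per 24 h: 6.55 DD/day.
Duration = 84 / 6.55 = 12.824 ≈ 12.8 days.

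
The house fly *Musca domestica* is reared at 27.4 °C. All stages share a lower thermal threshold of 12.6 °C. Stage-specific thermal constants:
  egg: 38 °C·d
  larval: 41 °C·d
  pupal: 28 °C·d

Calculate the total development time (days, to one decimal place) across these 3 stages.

Daily accumulation at 27.4 °C = 27.4 − 12.6 = 14.8 DD/day.
Total K = 38 + 41 + 28 = 107 DD.
Total duration = 107 / 14.8 = 7.230 ≈ 7.2 days.

7.2 days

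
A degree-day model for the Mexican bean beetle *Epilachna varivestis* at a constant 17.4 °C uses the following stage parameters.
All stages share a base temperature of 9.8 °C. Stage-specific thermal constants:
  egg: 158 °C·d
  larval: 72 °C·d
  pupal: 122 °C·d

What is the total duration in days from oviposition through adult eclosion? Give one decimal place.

Daily accumulation at 17.4 °C = 17.4 − 9.8 = 7.6 DD/day.
Total K = 158 + 72 + 122 = 352 DD.
Total duration = 352 / 7.6 = 46.316 ≈ 46.3 days.

46.3 days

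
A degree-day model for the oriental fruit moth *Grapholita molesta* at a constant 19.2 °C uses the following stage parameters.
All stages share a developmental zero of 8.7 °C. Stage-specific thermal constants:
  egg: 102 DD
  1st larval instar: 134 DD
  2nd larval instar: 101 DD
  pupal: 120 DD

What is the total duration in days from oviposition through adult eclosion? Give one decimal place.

43.5 days

Daily accumulation at 19.2 °C = 19.2 − 8.7 = 10.5 DD/day.
Total K = 102 + 134 + 101 + 120 = 457 DD.
Total duration = 457 / 10.5 = 43.524 ≈ 43.5 days.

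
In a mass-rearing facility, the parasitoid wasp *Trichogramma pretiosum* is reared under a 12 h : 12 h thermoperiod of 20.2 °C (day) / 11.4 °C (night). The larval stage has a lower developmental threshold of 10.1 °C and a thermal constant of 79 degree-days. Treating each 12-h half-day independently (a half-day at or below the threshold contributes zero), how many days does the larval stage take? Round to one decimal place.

13.9 days

Day half: max(0, 20.2 − 10.1) × 0.5 = 10.1 × 0.5 = 5.05 DD.
Night half: max(0, 11.4 − 10.1) × 0.5 = 1.3 × 0.5 = 0.65 DD.
Per 24 h: 5.70 DD/day.
Duration = 79 / 5.70 = 13.860 ≈ 13.9 days.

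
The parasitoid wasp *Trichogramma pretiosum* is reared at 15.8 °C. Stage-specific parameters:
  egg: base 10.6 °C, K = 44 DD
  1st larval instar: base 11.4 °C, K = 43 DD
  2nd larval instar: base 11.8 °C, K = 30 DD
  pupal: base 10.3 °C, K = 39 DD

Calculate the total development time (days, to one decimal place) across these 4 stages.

32.8 days

egg: 44 / (15.8 − 10.6) = 44 / 5.2 = 8.462 d.
1st larval instar: 43 / (15.8 − 11.4) = 43 / 4.4 = 9.773 d.
2nd larval instar: 30 / (15.8 − 11.8) = 30 / 4.0 = 7.500 d.
pupal: 39 / (15.8 − 10.3) = 39 / 5.5 = 7.091 d.
Sum = 32.825 ≈ 32.8 days.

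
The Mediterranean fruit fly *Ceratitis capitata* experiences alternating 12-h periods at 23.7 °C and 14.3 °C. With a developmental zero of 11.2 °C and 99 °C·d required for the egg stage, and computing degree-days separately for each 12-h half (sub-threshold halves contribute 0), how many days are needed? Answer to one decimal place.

12.7 days

Day half: max(0, 23.7 − 11.2) × 0.5 = 12.5 × 0.5 = 6.25 DD.
Night half: max(0, 14.3 − 11.2) × 0.5 = 3.1 × 0.5 = 1.55 DD.
Per 24 h: 7.80 DD/day.
Duration = 99 / 7.80 = 12.692 ≈ 12.7 days.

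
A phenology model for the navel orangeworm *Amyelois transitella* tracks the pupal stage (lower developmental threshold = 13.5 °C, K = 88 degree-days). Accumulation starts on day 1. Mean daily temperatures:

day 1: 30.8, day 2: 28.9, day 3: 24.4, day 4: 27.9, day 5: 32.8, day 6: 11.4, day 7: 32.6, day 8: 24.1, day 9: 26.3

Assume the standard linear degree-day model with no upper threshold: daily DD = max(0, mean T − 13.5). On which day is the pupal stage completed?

day 7

Daily DD above 13.5 °C: 17.3, 15.4, 10.9, 14.4, 19.3, 0.0, 19.1, 10.6, 12.8.
Cumulative: 17.3, 32.7, 43.6, 58.0, 77.3, 77.3, 96.4, 107.0, 119.8.
The total first reaches 88 DD on day 7.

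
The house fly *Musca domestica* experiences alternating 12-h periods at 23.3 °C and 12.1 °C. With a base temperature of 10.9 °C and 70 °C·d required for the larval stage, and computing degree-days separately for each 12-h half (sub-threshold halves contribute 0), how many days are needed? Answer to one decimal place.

Day half: max(0, 23.3 − 10.9) × 0.5 = 12.4 × 0.5 = 6.20 DD.
Night half: max(0, 12.1 − 10.9) × 0.5 = 1.2 × 0.5 = 0.60 DD.
Per 24 h: 6.80 DD/day.
Duration = 70 / 6.80 = 10.294 ≈ 10.3 days.

10.3 days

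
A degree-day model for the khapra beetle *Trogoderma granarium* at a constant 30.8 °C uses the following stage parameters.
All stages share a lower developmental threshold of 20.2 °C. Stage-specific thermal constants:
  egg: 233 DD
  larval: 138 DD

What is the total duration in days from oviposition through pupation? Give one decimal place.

35.0 days

Daily accumulation at 30.8 °C = 30.8 − 20.2 = 10.6 DD/day.
Total K = 233 + 138 = 371 DD.
Total duration = 371 / 10.6 = 35.000 ≈ 35.0 days.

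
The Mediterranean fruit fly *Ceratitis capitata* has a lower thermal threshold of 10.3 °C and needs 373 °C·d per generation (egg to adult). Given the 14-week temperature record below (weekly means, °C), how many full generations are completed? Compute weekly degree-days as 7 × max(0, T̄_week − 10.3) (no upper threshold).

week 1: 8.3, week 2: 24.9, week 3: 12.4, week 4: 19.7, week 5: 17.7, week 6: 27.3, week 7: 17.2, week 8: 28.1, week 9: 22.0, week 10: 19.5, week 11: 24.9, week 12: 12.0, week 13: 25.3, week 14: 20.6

Weekly DD (7 × max(0, T̄ − 10.3)): 0.0, 102.2, 14.7, 65.8, 51.8, 119.0, 48.3, 124.6, 81.9, 64.4, 102.2, 11.9, 105.0, 72.1.
Season total = 963.9 DD.
Complete generations = ⌊963.9 / 373⌋ = 2.

2 generations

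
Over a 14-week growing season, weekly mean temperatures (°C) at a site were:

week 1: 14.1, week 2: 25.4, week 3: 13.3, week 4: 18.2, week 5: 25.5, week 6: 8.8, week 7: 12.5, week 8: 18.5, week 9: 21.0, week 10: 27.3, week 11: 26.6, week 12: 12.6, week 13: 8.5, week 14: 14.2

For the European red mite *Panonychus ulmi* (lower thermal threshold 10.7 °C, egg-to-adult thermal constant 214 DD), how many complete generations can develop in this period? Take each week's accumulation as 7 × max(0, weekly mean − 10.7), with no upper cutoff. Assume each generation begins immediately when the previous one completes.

3 generations

Weekly DD (7 × max(0, T̄ − 10.7)): 23.8, 102.9, 18.2, 52.5, 103.6, 0.0, 12.6, 54.6, 72.1, 116.2, 111.3, 13.3, 0.0, 24.5.
Season total = 705.6 DD.
Complete generations = ⌊705.6 / 214⌋ = 3.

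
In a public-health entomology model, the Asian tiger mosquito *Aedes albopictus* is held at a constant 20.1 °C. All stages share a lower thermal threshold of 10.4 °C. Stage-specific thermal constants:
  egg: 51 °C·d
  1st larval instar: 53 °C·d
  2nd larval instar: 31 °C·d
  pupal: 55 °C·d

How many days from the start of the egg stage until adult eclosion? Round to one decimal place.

19.6 days

Daily accumulation at 20.1 °C = 20.1 − 10.4 = 9.7 DD/day.
Total K = 51 + 53 + 31 + 55 = 190 DD.
Total duration = 190 / 9.7 = 19.588 ≈ 19.6 days.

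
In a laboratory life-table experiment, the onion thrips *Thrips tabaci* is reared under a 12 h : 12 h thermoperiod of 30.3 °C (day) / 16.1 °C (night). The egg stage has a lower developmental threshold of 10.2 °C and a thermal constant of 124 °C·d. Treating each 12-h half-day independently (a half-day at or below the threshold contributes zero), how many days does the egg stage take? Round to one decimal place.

Day half: max(0, 30.3 − 10.2) × 0.5 = 20.1 × 0.5 = 10.05 DD.
Night half: max(0, 16.1 − 10.2) × 0.5 = 5.9 × 0.5 = 2.95 DD.
Per 24 h: 13.00 DD/day.
Duration = 124 / 13.00 = 9.538 ≈ 9.5 days.

9.5 days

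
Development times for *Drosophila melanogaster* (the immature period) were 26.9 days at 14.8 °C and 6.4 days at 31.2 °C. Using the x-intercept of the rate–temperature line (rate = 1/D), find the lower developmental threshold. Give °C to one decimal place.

Under the model K = D·(T − T_b), so D₁·(T₁ − T_b) = D₂·(T₂ − T_b).
26.9·(14.8 − T_b) = 6.4·(31.2 − T_b)
T_b = (26.9·14.8 − 6.4·31.2) / (26.9 − 6.4) = 198.44 / 20.5 = 9.680 °C ≈ 9.7 °C.

9.7 °C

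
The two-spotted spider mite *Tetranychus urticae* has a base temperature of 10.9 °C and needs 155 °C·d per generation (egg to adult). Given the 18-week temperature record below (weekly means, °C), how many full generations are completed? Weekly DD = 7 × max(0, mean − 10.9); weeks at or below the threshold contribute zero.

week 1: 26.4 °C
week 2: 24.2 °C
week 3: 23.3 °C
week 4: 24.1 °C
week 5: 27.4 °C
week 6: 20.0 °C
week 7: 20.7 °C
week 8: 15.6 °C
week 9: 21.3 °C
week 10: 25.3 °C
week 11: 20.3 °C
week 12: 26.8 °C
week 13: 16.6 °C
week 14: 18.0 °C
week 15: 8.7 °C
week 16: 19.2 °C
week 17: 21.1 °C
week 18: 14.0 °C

8 generations

Weekly DD (7 × max(0, T̄ − 10.9)): 108.5, 93.1, 86.8, 92.4, 115.5, 63.7, 68.6, 32.9, 72.8, 100.8, 65.8, 111.3, 39.9, 49.7, 0.0, 58.1, 71.4, 21.7.
Season total = 1253.0 DD.
Complete generations = ⌊1253.0 / 155⌋ = 8.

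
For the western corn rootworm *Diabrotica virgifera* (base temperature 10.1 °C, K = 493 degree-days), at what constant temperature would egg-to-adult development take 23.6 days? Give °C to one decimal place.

Required daily accumulation = 493 / 23.6 = 20.890 DD/day.
T = T_base + 20.890 = 10.1 + 20.890 = 30.990 ≈ 31.0 °C.

31.0 °C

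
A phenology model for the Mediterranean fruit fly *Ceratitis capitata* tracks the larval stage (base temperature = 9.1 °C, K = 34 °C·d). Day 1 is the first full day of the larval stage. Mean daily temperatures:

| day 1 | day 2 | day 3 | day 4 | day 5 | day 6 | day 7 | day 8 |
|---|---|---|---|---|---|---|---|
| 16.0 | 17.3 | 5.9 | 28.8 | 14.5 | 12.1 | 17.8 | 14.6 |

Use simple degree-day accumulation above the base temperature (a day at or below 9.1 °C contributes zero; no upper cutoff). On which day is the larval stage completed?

Daily DD above 9.1 °C: 6.9, 8.2, 0.0, 19.7, 5.4, 3.0, 8.7, 5.5.
Cumulative: 6.9, 15.1, 15.1, 34.8, 40.2, 43.2, 51.9, 57.4.
The total first reaches 34 DD on day 4.

day 4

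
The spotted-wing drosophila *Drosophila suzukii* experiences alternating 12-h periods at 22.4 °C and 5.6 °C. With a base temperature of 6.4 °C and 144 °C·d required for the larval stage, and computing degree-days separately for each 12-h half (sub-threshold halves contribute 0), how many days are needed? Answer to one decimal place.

Day half: max(0, 22.4 − 6.4) × 0.5 = 16.0 × 0.5 = 8.00 DD.
Night half: max(0, 5.6 − 6.4) × 0.5 = 0.0 × 0.5 = 0.00 DD.
Per 24 h: 8.00 DD/day.
Duration = 144 / 8.00 = 18.000 ≈ 18.0 days.

18.0 days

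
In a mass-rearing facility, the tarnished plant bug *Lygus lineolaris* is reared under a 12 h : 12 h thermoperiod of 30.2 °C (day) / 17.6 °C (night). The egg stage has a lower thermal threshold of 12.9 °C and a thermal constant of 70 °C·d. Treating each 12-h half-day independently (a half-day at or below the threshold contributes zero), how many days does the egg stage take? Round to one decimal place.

Day half: max(0, 30.2 − 12.9) × 0.5 = 17.3 × 0.5 = 8.65 DD.
Night half: max(0, 17.6 − 12.9) × 0.5 = 4.7 × 0.5 = 2.35 DD.
Per 24 h: 11.00 DD/day.
Duration = 70 / 11.00 = 6.364 ≈ 6.4 days.

6.4 days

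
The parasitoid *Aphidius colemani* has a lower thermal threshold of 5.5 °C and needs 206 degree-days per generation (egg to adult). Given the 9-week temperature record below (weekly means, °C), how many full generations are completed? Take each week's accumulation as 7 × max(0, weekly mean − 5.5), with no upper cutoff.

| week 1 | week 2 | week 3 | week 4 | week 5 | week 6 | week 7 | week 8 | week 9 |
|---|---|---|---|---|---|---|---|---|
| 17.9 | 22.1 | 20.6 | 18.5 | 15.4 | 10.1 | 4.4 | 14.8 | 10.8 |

2 generations

Weekly DD (7 × max(0, T̄ − 5.5)): 86.8, 116.2, 105.7, 91.0, 69.3, 32.2, 0.0, 65.1, 37.1.
Season total = 603.4 DD.
Complete generations = ⌊603.4 / 206⌋ = 2.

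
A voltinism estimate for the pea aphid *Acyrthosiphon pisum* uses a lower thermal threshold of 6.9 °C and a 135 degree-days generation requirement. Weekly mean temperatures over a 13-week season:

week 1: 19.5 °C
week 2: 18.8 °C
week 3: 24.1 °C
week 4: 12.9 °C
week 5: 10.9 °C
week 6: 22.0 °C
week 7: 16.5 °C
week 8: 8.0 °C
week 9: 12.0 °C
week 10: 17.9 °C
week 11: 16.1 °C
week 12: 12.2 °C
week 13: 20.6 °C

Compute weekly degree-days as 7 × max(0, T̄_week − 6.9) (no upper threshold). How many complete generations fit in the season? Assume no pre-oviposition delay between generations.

6 generations

Weekly DD (7 × max(0, T̄ − 6.9)): 88.2, 83.3, 120.4, 42.0, 28.0, 105.7, 67.2, 7.7, 35.7, 77.0, 64.4, 37.1, 95.9.
Season total = 852.6 DD.
Complete generations = ⌊852.6 / 135⌋ = 6.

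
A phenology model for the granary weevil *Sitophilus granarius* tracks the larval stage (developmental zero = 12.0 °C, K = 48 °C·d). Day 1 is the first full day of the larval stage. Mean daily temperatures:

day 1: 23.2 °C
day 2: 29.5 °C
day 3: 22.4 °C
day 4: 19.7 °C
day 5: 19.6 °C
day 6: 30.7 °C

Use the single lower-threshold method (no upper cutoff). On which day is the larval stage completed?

Daily DD above 12.0 °C: 11.2, 17.5, 10.4, 7.7, 7.6, 18.7.
Cumulative: 11.2, 28.7, 39.1, 46.8, 54.4, 73.1.
The total first reaches 48 DD on day 5.

day 5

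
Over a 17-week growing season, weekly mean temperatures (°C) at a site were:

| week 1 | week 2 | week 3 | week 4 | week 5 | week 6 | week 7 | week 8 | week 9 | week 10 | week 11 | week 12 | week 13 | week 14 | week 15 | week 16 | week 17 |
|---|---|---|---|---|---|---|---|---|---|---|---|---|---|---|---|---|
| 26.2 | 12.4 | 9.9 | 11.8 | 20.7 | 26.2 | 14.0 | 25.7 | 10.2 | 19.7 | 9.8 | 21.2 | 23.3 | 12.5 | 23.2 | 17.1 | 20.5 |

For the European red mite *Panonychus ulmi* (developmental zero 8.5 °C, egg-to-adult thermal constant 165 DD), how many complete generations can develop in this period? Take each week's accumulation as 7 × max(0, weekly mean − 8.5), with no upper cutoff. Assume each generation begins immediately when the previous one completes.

6 generations

Weekly DD (7 × max(0, T̄ − 8.5)): 123.9, 27.3, 9.8, 23.1, 85.4, 123.9, 38.5, 120.4, 11.9, 78.4, 9.1, 88.9, 103.6, 28.0, 102.9, 60.2, 84.0.
Season total = 1119.3 DD.
Complete generations = ⌊1119.3 / 165⌋ = 6.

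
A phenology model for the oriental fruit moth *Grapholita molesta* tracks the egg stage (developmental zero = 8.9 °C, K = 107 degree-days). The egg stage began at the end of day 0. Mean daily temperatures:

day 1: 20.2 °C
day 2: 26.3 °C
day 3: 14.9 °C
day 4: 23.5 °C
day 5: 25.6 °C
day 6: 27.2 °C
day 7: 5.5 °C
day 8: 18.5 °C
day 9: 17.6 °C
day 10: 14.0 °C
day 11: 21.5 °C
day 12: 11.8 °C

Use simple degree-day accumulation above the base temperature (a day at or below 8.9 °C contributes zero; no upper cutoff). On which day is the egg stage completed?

day 10

Daily DD above 8.9 °C: 11.3, 17.4, 6.0, 14.6, 16.7, 18.3, 0.0, 9.6, 8.7, 5.1, 12.6, 2.9.
Cumulative: 11.3, 28.7, 34.7, 49.3, 66.0, 84.3, 84.3, 93.9, 102.6, 107.7, 120.3, 123.2.
The total first reaches 107 DD on day 10.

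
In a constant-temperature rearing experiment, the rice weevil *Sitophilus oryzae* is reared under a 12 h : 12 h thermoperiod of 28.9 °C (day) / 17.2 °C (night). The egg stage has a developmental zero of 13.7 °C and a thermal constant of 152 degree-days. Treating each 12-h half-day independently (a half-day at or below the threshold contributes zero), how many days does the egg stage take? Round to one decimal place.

16.3 days

Day half: max(0, 28.9 − 13.7) × 0.5 = 15.2 × 0.5 = 7.60 DD.
Night half: max(0, 17.2 − 13.7) × 0.5 = 3.5 × 0.5 = 1.75 DD.
Per 24 h: 9.35 DD/day.
Duration = 152 / 9.35 = 16.257 ≈ 16.3 days.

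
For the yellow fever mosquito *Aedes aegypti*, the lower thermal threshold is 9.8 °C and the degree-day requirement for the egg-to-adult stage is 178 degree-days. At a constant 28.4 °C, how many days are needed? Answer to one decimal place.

9.6 days

Daily accumulation = 28.4 − 9.8 = 18.6 DD/day.
Duration = 178 / 18.6 = 9.570 ≈ 9.6 days.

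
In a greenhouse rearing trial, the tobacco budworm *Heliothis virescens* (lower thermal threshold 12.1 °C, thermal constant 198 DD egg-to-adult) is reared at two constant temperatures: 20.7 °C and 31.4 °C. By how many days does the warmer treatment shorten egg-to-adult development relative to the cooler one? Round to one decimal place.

At 20.7 °C: 198 / (20.7 − 12.1) = 198 / 8.6 = 23.023 d.
At 31.4 °C: 198 / (31.4 − 12.1) = 198 / 19.3 = 10.259 d.
Difference = |23.023 − 10.259| = 12.764 ≈ 12.8 days.

12.8 days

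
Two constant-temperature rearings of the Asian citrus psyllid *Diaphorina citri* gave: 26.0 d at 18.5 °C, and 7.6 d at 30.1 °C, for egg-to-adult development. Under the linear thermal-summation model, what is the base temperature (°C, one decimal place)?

13.7 °C

Equal thermal constants: D₁(T₁ − T_b) = D₂(T₂ − T_b).
26.0·(18.5 − T_b) = 7.6·(30.1 − T_b)
T_b = (26.0·18.5 − 7.6·30.1) / (26.0 − 7.6) = 252.24 / 18.4 = 13.709 °C ≈ 13.7 °C.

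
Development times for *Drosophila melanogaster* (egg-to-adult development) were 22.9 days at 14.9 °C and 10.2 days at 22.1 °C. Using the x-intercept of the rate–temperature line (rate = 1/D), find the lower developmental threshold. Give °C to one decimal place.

Equal thermal constants: D₁(T₁ − T_b) = D₂(T₂ − T_b).
22.9·(14.9 − T_b) = 10.2·(22.1 − T_b)
T_b = (22.9·14.9 − 10.2·22.1) / (22.9 − 10.2) = 115.79 / 12.7 = 9.117 °C ≈ 9.1 °C.

9.1 °C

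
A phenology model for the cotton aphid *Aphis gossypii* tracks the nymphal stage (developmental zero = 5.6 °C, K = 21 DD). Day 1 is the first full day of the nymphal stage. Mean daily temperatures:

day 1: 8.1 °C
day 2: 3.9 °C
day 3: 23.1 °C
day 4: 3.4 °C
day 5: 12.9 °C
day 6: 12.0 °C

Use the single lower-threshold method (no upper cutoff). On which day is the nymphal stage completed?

Daily DD above 5.6 °C: 2.5, 0.0, 17.5, 0.0, 7.3, 6.4.
Cumulative: 2.5, 2.5, 20.0, 20.0, 27.3, 33.7.
The total first reaches 21 DD on day 5.

day 5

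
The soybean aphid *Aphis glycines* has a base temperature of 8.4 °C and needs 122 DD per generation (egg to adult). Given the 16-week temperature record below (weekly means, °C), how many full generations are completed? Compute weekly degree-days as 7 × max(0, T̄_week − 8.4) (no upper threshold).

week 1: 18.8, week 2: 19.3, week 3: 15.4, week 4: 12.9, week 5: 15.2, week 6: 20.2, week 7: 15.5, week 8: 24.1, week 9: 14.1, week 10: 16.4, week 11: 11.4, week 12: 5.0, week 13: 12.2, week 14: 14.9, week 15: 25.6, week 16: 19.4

Weekly DD (7 × max(0, T̄ − 8.4)): 72.8, 76.3, 49.0, 31.5, 47.6, 82.6, 49.7, 109.9, 39.9, 56.0, 21.0, 0.0, 26.6, 45.5, 120.4, 77.0.
Season total = 905.8 DD.
Complete generations = ⌊905.8 / 122⌋ = 7.

7 generations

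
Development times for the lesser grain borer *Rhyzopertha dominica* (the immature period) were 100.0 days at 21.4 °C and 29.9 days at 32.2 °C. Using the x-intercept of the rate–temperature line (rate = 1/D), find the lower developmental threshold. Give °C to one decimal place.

Linear rate model ⇒ the product D·(T − T_b) is constant across temperatures.
100.0·(21.4 − T_b) = 29.9·(32.2 − T_b)
T_b = (100.0·21.4 − 29.9·32.2) / (100.0 − 29.9) = 1177.22 / 70.1 = 16.793 °C ≈ 16.8 °C.

16.8 °C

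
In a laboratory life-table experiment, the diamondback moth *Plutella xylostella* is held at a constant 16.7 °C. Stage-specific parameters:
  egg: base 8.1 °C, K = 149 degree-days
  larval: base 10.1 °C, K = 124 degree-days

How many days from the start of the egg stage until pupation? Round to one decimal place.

egg: 149 / (16.7 − 8.1) = 149 / 8.6 = 17.326 d.
larval: 124 / (16.7 − 10.1) = 124 / 6.6 = 18.788 d.
Sum = 36.113 ≈ 36.1 days.

36.1 days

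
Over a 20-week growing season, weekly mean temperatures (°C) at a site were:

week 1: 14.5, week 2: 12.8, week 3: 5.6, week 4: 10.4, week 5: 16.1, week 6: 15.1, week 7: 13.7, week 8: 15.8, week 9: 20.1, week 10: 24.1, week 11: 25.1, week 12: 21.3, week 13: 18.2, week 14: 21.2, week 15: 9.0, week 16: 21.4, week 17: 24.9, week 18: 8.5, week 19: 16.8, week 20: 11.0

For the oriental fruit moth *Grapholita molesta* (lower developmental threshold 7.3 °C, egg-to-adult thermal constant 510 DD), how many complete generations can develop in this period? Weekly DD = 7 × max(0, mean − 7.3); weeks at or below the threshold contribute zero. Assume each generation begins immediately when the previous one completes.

Weekly DD (7 × max(0, T̄ − 7.3)): 50.4, 38.5, 0.0, 21.7, 61.6, 54.6, 44.8, 59.5, 89.6, 117.6, 124.6, 98.0, 76.3, 97.3, 11.9, 98.7, 123.2, 8.4, 66.5, 25.9.
Season total = 1269.1 DD.
Complete generations = ⌊1269.1 / 510⌋ = 2.

2 generations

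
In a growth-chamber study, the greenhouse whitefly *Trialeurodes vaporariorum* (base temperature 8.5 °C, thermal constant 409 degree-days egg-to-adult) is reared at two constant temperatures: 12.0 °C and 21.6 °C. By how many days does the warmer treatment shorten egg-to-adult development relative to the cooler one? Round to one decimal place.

At 12.0 °C: 409 / (12.0 − 8.5) = 409 / 3.5 = 116.857 d.
At 21.6 °C: 409 / (21.6 − 8.5) = 409 / 13.1 = 31.221 d.
Difference = |116.857 − 31.221| = 85.636 ≈ 85.6 days.

85.6 days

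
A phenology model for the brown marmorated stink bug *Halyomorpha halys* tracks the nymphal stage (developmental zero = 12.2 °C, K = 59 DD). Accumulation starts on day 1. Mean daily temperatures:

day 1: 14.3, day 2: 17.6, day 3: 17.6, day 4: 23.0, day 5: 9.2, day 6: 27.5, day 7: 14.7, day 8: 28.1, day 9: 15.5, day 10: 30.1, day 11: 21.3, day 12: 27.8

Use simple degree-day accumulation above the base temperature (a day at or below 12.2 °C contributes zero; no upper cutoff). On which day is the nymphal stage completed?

day 9

Daily DD above 12.2 °C: 2.1, 5.4, 5.4, 10.8, 0.0, 15.3, 2.5, 15.9, 3.3, 17.9, 9.1, 15.6.
Cumulative: 2.1, 7.5, 12.9, 23.7, 23.7, 39.0, 41.5, 57.4, 60.7, 78.6, 87.7, 103.3.
The total first reaches 59 DD on day 9.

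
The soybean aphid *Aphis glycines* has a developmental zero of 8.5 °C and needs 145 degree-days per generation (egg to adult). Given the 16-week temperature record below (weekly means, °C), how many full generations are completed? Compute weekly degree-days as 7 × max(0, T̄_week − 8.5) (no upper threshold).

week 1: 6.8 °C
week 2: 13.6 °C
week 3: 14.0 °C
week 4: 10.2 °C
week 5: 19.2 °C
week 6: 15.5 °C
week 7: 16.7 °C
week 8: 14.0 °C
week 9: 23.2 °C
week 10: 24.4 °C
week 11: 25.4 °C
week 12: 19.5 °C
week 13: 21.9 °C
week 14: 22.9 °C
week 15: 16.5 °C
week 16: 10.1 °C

6 generations

Weekly DD (7 × max(0, T̄ − 8.5)): 0.0, 35.7, 38.5, 11.9, 74.9, 49.0, 57.4, 38.5, 102.9, 111.3, 118.3, 77.0, 93.8, 100.8, 56.0, 11.2.
Season total = 977.2 DD.
Complete generations = ⌊977.2 / 145⌋ = 6.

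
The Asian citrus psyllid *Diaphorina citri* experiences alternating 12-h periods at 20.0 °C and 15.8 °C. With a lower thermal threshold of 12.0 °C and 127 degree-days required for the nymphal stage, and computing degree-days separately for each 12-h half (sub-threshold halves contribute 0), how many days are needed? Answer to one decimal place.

21.5 days

Day half: max(0, 20.0 − 12.0) × 0.5 = 8.0 × 0.5 = 4.00 DD.
Night half: max(0, 15.8 − 12.0) × 0.5 = 3.8 × 0.5 = 1.90 DD.
Per 24 h: 5.90 DD/day.
Duration = 127 / 5.90 = 21.525 ≈ 21.5 days.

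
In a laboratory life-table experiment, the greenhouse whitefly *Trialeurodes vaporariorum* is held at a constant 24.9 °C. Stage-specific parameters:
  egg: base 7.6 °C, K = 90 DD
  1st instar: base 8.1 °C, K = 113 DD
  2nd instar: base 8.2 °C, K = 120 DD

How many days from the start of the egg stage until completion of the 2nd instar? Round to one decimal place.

egg: 90 / (24.9 − 7.6) = 90 / 17.3 = 5.202 d.
1st instar: 113 / (24.9 − 8.1) = 113 / 16.8 = 6.726 d.
2nd instar: 120 / (24.9 − 8.2) = 120 / 16.7 = 7.186 d.
Sum = 19.114 ≈ 19.1 days.

19.1 days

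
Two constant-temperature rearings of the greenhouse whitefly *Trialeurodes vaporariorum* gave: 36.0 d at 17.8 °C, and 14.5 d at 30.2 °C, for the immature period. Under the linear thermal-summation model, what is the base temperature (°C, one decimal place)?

9.4 °C

Linear rate model ⇒ the product D·(T − T_b) is constant across temperatures.
36.0·(17.8 − T_b) = 14.5·(30.2 − T_b)
T_b = (36.0·17.8 − 14.5·30.2) / (36.0 − 14.5) = 202.90 / 21.5 = 9.437 °C ≈ 9.4 °C.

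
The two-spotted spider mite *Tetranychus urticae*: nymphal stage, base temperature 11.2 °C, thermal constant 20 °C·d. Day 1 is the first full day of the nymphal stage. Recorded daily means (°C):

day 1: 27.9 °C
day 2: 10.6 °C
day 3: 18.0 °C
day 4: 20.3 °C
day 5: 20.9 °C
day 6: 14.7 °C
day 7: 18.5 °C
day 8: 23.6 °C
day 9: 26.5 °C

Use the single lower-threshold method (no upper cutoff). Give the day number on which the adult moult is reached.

day 3

Daily DD above 11.2 °C: 16.7, 0.0, 6.8, 9.1, 9.7, 3.5, 7.3, 12.4, 15.3.
Cumulative: 16.7, 16.7, 23.5, 32.6, 42.3, 45.8, 53.1, 65.5, 80.8.
The total first reaches 20 DD on day 3.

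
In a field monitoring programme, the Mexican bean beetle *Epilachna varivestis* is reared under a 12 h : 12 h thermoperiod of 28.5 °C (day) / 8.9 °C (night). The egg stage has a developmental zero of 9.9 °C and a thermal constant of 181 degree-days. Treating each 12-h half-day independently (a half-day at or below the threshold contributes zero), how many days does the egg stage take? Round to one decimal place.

Day half: max(0, 28.5 − 9.9) × 0.5 = 18.6 × 0.5 = 9.30 DD.
Night half: max(0, 8.9 − 9.9) × 0.5 = 0.0 × 0.5 = 0.00 DD.
Per 24 h: 9.30 DD/day.
Duration = 181 / 9.30 = 19.462 ≈ 19.5 days.

19.5 days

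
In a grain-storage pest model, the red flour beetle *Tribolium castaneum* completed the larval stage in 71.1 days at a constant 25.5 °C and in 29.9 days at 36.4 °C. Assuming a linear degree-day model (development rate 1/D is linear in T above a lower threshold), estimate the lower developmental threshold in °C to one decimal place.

17.6 °C

Equal thermal constants: D₁(T₁ − T_b) = D₂(T₂ − T_b).
71.1·(25.5 − T_b) = 29.9·(36.4 − T_b)
T_b = (71.1·25.5 − 29.9·36.4) / (71.1 − 29.9) = 724.69 / 41.2 = 17.590 °C ≈ 17.6 °C.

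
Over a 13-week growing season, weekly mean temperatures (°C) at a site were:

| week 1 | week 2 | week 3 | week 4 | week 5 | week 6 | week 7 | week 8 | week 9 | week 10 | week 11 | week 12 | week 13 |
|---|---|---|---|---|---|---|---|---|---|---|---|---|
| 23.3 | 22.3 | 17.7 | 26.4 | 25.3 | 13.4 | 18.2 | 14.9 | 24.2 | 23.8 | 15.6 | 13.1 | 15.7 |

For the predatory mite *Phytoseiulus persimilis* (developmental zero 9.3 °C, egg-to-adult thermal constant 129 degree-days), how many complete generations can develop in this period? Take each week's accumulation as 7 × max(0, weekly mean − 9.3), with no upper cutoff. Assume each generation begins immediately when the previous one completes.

Weekly DD (7 × max(0, T̄ − 9.3)): 98.0, 91.0, 58.8, 119.7, 112.0, 28.7, 62.3, 39.2, 104.3, 101.5, 44.1, 26.6, 44.8.
Season total = 931.0 DD.
Complete generations = ⌊931.0 / 129⌋ = 7.

7 generations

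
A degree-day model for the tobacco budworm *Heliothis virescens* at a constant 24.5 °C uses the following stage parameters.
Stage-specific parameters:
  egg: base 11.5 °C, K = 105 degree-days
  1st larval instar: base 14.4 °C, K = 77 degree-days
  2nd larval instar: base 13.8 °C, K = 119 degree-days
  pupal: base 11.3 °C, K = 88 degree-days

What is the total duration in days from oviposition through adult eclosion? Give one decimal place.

egg: 105 / (24.5 − 11.5) = 105 / 13.0 = 8.077 d.
1st larval instar: 77 / (24.5 − 14.4) = 77 / 10.1 = 7.624 d.
2nd larval instar: 119 / (24.5 − 13.8) = 119 / 10.7 = 11.121 d.
pupal: 88 / (24.5 − 11.3) = 88 / 13.2 = 6.667 d.
Sum = 33.489 ≈ 33.5 days.

33.5 days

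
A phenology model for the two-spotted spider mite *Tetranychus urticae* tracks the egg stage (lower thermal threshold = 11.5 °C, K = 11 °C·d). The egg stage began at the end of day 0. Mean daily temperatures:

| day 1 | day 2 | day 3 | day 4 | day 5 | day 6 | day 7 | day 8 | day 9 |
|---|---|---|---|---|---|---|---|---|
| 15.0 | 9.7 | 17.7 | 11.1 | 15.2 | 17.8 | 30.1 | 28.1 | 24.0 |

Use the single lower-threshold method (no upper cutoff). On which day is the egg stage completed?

day 5

Daily DD above 11.5 °C: 3.5, 0.0, 6.2, 0.0, 3.7, 6.3, 18.6, 16.6, 12.5.
Cumulative: 3.5, 3.5, 9.7, 9.7, 13.4, 19.7, 38.3, 54.9, 67.4.
The total first reaches 11 DD on day 5.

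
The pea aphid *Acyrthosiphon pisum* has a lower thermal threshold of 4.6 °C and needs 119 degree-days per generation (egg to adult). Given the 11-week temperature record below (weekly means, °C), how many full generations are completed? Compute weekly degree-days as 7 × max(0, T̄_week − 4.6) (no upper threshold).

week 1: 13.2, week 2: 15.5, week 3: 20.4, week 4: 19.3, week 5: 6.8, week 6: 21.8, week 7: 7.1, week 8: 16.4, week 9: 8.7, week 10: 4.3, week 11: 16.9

5 generations

Weekly DD (7 × max(0, T̄ − 4.6)): 60.2, 76.3, 110.6, 102.9, 15.4, 120.4, 17.5, 82.6, 28.7, 0.0, 86.1.
Season total = 700.7 DD.
Complete generations = ⌊700.7 / 119⌋ = 5.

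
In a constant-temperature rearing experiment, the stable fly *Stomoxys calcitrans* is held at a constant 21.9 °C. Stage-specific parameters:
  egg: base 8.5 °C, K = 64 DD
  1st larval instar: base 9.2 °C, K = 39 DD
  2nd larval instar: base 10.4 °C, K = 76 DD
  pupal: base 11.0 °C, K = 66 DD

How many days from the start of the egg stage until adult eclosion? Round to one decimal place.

egg: 64 / (21.9 − 8.5) = 64 / 13.4 = 4.776 d.
1st larval instar: 39 / (21.9 − 9.2) = 39 / 12.7 = 3.071 d.
2nd larval instar: 76 / (21.9 − 10.4) = 76 / 11.5 = 6.609 d.
pupal: 66 / (21.9 − 11.0) = 66 / 10.9 = 6.055 d.
Sum = 20.511 ≈ 20.5 days.

20.5 days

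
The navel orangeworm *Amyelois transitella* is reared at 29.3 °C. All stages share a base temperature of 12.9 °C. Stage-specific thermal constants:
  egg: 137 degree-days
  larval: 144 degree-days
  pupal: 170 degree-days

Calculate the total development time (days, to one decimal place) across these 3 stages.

Daily accumulation at 29.3 °C = 29.3 − 12.9 = 16.4 DD/day.
Total K = 137 + 144 + 170 = 451 DD.
Total duration = 451 / 16.4 = 27.500 ≈ 27.5 days.

27.5 days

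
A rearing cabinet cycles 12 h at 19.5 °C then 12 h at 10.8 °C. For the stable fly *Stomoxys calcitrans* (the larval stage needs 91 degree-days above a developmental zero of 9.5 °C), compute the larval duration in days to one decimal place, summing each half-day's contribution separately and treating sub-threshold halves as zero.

Day half: max(0, 19.5 − 9.5) × 0.5 = 10.0 × 0.5 = 5.00 DD.
Night half: max(0, 10.8 − 9.5) × 0.5 = 1.3 × 0.5 = 0.65 DD.
Per 24 h: 5.65 DD/day.
Duration = 91 / 5.65 = 16.106 ≈ 16.1 days.

16.1 days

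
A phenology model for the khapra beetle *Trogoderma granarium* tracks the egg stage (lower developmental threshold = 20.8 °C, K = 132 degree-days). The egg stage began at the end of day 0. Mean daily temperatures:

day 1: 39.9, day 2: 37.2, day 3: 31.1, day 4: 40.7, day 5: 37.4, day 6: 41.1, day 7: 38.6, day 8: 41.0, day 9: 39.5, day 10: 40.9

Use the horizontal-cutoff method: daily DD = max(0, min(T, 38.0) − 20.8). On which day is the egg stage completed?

Daily DD above 20.8 °C (capped at 17.2): 17.2, 16.4, 10.3, 17.2, 16.6, 17.2, 17.2, 17.2, 17.2, 17.2.
Cumulative: 17.2, 33.6, 43.9, 61.1, 77.7, 94.9, 112.1, 129.3, 146.5, 163.7.
The total first reaches 132 DD on day 9.

day 9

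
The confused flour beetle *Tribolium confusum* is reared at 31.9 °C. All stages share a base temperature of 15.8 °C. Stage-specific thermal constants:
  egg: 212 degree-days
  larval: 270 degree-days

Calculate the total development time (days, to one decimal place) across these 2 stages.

Daily accumulation at 31.9 °C = 31.9 − 15.8 = 16.1 DD/day.
Total K = 212 + 270 = 482 DD.
Total duration = 482 / 16.1 = 29.938 ≈ 29.9 days.

29.9 days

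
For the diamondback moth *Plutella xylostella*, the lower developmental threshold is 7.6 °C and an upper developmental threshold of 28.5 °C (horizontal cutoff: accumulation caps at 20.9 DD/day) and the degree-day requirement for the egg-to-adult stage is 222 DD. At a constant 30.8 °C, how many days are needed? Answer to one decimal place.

Temperature 30.8 °C exceeds the upper threshold, so daily accumulation caps at 28.5 − 7.6 = 20.9 DD/day.
Duration = 222 / 20.9 = 10.622 ≈ 10.6 days.

10.6 days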